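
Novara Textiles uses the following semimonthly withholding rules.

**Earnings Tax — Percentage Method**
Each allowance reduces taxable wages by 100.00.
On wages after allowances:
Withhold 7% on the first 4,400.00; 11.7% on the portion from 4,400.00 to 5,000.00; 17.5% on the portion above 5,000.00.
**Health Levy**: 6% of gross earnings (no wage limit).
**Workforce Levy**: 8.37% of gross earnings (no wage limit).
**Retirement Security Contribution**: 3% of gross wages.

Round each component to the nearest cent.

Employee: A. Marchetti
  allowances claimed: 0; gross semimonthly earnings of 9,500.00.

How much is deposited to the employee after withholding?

6,684.15

Earnings Tax: taxable = 9,500.00
  378.20 + 17.5% × (9,500.00 − 5,000.00) = 378.20 + 17.5% × 4,500.00 = 1,165.70
Health Levy: 6% × 9,500.00 = 570.00
Workforce Levy: 8.37% × 9,500.00 = 795.15
Retirement Security Contribution: 3% × 9,500.00 = 285.00
Total withheld: 1,165.70 + 570.00 + 795.15 + 285.00 = 2,815.85
Net pay: 9,500.00 − 2,815.85 = 6,684.15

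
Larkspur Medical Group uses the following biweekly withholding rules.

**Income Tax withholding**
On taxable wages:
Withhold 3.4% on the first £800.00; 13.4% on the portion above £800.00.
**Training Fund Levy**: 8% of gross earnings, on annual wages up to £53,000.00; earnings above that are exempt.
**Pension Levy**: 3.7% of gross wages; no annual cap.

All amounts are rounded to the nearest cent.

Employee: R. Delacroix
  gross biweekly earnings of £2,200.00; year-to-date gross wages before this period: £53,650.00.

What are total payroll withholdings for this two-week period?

£296.20

Income Tax: taxable = £2,200.00
  £27.20 + 13.4% × (£2,200.00 − £800.00) = £27.20 + 13.4% × £1,400.00 = £214.80
Training Fund Levy: YTD £53,650.00 ≥ cap £53,000.00 → £0.00
Pension Levy: 3.7% × £2,200.00 = £81.40
Total: £214.80 + £0.00 + £81.40 = £296.20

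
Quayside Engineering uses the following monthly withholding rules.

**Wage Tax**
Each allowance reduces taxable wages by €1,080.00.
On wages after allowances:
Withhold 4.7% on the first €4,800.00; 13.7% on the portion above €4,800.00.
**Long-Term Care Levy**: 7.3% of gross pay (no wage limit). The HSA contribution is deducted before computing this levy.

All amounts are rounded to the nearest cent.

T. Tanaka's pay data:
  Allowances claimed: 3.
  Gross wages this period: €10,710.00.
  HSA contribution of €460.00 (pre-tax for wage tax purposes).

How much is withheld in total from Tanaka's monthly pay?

€1,276.62

Wage Tax: taxable = €10,710.00 − €460.00 − 3×€1,080.00 = €7,010.00
  €225.60 + 13.7% × (€7,010.00 − €4,800.00) = €225.60 + 13.7% × €2,210.00 = €528.37
Long-Term Care Levy: 7.3% × €10,250.00 = €748.25
Total: €528.37 + €748.25 = €1,276.62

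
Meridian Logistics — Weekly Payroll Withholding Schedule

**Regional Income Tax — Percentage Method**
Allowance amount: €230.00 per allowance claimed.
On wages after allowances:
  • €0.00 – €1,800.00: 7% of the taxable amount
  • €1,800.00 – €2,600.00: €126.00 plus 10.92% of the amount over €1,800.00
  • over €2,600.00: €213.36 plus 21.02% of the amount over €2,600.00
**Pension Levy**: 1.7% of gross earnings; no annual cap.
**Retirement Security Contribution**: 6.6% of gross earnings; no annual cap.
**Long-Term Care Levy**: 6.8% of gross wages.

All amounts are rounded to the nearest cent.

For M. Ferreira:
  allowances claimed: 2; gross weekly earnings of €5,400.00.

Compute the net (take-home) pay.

€3,879.37

Regional Income Tax: taxable = €5,400.00 − 2×€230.00 = €4,940.00
  €213.36 + 21.02% × (€4,940.00 − €2,600.00) = €213.36 + 21.02% × €2,340.00 = €705.23
Pension Levy: 1.7% × €5,400.00 = €91.80
Retirement Security Contribution: 6.6% × €5,400.00 = €356.40
Long-Term Care Levy: 6.8% × €5,400.00 = €367.20
Total withheld: €705.23 + €91.80 + €356.40 + €367.20 = €1,520.63
Net pay: €5,400.00 − €1,520.63 = €3,879.37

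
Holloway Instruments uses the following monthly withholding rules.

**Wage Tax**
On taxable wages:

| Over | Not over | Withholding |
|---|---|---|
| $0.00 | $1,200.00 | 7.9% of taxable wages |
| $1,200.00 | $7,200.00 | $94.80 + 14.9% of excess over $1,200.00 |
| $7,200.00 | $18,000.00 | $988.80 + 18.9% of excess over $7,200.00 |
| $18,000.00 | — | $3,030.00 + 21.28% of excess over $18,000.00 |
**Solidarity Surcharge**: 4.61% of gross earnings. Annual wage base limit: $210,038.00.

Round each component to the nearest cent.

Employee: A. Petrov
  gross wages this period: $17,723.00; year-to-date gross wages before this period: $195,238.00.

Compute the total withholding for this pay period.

Wage Tax: taxable = $17,723.00
  $988.80 + 18.9% × ($17,723.00 − $7,200.00) = $988.80 + 18.9% × $10,523.00 = $2,977.65
Solidarity Surcharge: cap $210,038.00 − YTD $195,238.00 = $14,800.00 subject; 4.61% × $14,800.00 = $682.28
Total: $2,977.65 + $682.28 = $3,659.93

$3,659.93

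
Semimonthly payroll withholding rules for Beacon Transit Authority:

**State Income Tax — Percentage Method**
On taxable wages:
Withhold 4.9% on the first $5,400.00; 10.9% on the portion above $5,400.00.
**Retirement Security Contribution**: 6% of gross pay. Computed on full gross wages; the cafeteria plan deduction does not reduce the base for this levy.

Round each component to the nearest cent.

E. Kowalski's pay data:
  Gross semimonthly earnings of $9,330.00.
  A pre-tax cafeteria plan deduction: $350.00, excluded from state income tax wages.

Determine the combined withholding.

State Income Tax: taxable = $9,330.00 − $350.00 = $8,980.00
  $264.60 + 10.9% × ($8,980.00 − $5,400.00) = $264.60 + 10.9% × $3,580.00 = $654.82
Retirement Security Contribution: 6% × $9,330.00 = $559.80
Total: $654.82 + $559.80 = $1,214.62

$1,214.62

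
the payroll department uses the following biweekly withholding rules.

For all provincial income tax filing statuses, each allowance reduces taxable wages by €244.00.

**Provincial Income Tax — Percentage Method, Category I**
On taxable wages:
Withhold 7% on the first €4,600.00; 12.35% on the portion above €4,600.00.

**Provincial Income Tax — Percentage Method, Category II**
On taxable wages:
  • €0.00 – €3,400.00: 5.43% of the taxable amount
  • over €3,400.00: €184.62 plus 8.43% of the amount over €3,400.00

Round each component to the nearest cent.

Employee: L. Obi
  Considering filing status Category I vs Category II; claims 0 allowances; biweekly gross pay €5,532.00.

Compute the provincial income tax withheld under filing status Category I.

€437.10

Provincial Income Tax (Category I): taxable = €5,532.00
  €322.00 + 12.35% × (€5,532.00 − €4,600.00) = €322.00 + 12.35% × €932.00 = €437.10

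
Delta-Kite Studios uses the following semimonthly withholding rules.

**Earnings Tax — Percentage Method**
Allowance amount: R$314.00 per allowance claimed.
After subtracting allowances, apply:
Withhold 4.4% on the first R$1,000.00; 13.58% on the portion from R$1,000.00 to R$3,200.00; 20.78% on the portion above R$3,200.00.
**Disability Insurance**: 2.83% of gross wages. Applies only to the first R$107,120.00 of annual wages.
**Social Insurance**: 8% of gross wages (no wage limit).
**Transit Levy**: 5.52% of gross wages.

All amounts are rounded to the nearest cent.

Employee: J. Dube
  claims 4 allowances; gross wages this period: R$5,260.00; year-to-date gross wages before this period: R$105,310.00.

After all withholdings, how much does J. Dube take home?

Earnings Tax: taxable = R$5,260.00 − 4×R$314.00 = R$4,004.00
  R$342.76 + 20.78% × (R$4,004.00 − R$3,200.00) = R$342.76 + 20.78% × R$804.00 = R$509.83
Disability Insurance: cap R$107,120.00 − YTD R$105,310.00 = R$1,810.00 subject; 2.83% × R$1,810.00 = R$51.22
Social Insurance: 8% × R$5,260.00 = R$420.80
Transit Levy: 5.52% × R$5,260.00 = R$290.35
Total withheld: R$509.83 + R$51.22 + R$420.80 + R$290.35 = R$1,272.20
Net pay: R$5,260.00 − R$1,272.20 = R$3,987.80

R$3,987.80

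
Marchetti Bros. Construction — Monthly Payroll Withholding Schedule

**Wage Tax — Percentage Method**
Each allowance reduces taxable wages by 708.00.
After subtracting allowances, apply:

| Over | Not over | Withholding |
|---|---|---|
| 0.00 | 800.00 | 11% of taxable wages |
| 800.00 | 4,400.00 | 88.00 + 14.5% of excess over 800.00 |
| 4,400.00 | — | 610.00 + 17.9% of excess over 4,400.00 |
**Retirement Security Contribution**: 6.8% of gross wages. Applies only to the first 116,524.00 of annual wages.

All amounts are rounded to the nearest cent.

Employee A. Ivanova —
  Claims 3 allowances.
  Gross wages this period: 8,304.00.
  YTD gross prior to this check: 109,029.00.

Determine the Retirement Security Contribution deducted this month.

509.66

Retirement Security Contribution: cap 116,524.00 − YTD 109,029.00 = 7,495.00 subject; 6.8% × 7,495.00 = 509.66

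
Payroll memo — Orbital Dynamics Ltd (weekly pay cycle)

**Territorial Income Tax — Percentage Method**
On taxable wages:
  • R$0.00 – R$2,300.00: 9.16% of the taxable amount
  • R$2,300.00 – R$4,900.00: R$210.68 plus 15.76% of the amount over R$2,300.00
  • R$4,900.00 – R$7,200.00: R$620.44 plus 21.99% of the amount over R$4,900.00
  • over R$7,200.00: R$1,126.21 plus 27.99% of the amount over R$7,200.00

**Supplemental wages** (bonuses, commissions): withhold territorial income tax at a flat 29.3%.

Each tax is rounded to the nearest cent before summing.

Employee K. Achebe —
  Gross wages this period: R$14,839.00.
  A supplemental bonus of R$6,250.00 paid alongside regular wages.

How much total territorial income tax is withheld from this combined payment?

Territorial Income Tax: taxable = R$14,839.00
  R$1,126.21 + 27.99% × (R$14,839.00 − R$7,200.00) = R$1,126.21 + 27.99% × R$7,639.00 = R$3,264.37
Supplemental (29.3% flat on bonus): 29.3% × R$6,250.00 = R$1,831.25
Total territorial income tax: R$3,264.37 + R$1,831.25 = R$5,095.62

R$5,095.62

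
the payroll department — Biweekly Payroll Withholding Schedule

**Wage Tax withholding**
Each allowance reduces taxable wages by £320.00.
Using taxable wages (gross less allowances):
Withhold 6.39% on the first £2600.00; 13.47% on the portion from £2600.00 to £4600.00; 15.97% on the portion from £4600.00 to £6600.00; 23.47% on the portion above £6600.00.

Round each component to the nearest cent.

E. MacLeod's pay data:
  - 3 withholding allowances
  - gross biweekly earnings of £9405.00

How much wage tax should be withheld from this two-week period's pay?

£1187.96

Wage Tax: taxable = £9405.00 − 3×£320.00 = £8445.00
  £754.94 + 23.47% × (£8445.00 − £6600.00) = £754.94 + 23.47% × £1845.00 = £1187.96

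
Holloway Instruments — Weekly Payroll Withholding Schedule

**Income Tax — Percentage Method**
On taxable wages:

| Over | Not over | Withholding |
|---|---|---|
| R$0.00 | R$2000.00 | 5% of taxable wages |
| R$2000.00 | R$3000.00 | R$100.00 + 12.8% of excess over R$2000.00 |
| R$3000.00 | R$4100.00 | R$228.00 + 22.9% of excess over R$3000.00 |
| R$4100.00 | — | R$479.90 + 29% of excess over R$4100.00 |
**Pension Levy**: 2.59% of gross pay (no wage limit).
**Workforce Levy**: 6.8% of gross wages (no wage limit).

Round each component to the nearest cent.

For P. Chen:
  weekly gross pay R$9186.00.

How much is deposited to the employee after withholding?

Income Tax: taxable = R$9186.00
  R$479.90 + 29% × (R$9186.00 − R$4100.00) = R$479.90 + 29% × R$5086.00 = R$1954.84
Pension Levy: 2.59% × R$9186.00 = R$237.92
Workforce Levy: 6.8% × R$9186.00 = R$624.65
Total withheld: R$1954.84 + R$237.92 + R$624.65 = R$2817.41
Net pay: R$9186.00 − R$2817.41 = R$6368.59

R$6368.59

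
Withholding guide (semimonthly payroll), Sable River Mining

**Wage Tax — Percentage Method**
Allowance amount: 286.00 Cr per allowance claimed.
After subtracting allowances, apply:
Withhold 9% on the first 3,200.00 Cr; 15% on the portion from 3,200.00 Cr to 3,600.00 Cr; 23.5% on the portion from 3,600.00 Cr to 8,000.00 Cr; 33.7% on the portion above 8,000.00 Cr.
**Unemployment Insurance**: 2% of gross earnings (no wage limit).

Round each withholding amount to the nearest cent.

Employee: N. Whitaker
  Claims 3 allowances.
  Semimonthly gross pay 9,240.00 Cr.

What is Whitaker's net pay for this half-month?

7,544.47 Cr

Wage Tax: taxable = 9,240.00 Cr − 3×286.00 Cr = 8,382.00 Cr
  1,382.00 Cr + 33.7% × (8,382.00 Cr − 8,000.00 Cr) = 1,382.00 Cr + 33.7% × 382.00 Cr = 1,510.73 Cr
Unemployment Insurance: 2% × 9,240.00 Cr = 184.80 Cr
Total withheld: 1,510.73 Cr + 184.80 Cr = 1,695.53 Cr
Net pay: 9,240.00 Cr − 1,695.53 Cr = 7,544.47 Cr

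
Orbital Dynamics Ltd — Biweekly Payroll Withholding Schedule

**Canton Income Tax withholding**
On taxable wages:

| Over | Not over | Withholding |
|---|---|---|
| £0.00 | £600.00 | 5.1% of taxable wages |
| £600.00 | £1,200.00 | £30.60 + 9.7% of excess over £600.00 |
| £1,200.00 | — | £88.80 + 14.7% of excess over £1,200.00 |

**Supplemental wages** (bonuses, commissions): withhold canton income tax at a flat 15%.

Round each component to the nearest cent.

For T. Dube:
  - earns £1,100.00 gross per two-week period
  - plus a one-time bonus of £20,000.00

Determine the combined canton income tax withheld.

Canton Income Tax: taxable = £1,100.00
  £30.60 + 9.7% × (£1,100.00 − £600.00) = £30.60 + 9.7% × £500.00 = £79.10
Supplemental (15% flat on bonus): 15% × £20,000.00 = £3,000.00
Total canton income tax: £79.10 + £3,000.00 = £3,079.10

£3,079.10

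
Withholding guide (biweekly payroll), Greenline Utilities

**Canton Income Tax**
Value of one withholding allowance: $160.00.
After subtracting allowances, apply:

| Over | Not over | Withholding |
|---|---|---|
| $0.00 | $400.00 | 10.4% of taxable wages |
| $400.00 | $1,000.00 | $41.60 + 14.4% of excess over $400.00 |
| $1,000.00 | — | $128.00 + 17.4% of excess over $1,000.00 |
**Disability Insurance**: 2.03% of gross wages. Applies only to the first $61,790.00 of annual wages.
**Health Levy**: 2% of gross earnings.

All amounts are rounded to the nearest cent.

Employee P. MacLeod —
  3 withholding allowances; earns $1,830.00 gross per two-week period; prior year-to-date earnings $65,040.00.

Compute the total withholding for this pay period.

Canton Income Tax: taxable = $1,830.00 − 3×$160.00 = $1,350.00
  $128.00 + 17.4% × ($1,350.00 − $1,000.00) = $128.00 + 17.4% × $350.00 = $188.90
Disability Insurance: YTD $65,040.00 ≥ cap $61,790.00 → $0.00
Health Levy: 2% × $1,830.00 = $36.60
Total: $188.90 + $0.00 + $36.60 = $225.50

$225.50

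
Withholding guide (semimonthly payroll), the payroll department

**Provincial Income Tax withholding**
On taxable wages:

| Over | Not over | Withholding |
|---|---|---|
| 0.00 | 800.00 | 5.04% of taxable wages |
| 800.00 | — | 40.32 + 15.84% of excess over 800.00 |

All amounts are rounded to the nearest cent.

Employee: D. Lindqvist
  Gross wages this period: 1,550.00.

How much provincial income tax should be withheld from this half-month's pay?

159.12

Provincial Income Tax: taxable = 1,550.00
  40.32 + 15.84% × (1,550.00 − 800.00) = 40.32 + 15.84% × 750.00 = 159.12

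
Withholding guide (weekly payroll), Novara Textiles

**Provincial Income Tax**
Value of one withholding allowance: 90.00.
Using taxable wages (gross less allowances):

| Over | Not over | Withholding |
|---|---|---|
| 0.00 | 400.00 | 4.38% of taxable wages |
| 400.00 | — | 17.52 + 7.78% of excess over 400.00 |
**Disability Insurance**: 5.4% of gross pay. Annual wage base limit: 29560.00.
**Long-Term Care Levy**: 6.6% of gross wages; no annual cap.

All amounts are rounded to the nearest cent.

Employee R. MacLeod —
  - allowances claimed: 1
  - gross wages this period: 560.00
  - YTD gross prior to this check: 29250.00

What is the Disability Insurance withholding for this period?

16.74

Disability Insurance: cap 29560.00 − YTD 29250.00 = 310.00 subject; 5.4% × 310.00 = 16.74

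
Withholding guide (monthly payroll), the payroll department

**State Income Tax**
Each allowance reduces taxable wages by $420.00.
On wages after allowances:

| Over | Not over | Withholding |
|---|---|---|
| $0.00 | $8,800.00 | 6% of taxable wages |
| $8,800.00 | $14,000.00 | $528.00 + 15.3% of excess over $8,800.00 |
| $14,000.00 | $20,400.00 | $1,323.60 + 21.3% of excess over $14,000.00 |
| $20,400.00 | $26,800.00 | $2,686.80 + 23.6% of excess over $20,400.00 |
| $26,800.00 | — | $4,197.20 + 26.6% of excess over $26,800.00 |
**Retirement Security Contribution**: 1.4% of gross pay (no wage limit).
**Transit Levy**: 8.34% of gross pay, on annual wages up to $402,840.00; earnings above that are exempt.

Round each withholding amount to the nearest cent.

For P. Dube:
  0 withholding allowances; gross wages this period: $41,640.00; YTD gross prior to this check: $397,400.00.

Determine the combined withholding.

State Income Tax: taxable = $41,640.00
  $4,197.20 + 26.6% × ($41,640.00 − $26,800.00) = $4,197.20 + 26.6% × $14,840.00 = $8,144.64
Retirement Security Contribution: 1.4% × $41,640.00 = $582.96
Transit Levy: cap $402,840.00 − YTD $397,400.00 = $5,440.00 subject; 8.34% × $5,440.00 = $453.70
Total: $8,144.64 + $582.96 + $453.70 = $9,181.30

$9,181.30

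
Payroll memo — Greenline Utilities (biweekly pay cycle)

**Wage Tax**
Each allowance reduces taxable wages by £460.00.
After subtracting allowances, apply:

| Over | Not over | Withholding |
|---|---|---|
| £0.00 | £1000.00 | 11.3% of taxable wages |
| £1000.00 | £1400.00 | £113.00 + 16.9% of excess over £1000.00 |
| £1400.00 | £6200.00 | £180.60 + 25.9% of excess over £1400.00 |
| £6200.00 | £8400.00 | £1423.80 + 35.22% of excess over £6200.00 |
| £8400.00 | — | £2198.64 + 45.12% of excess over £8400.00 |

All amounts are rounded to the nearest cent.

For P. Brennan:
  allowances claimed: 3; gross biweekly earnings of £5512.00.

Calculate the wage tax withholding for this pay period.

£888.19

Wage Tax: taxable = £5512.00 − 3×£460.00 = £4132.00
  £180.60 + 25.9% × (£4132.00 − £1400.00) = £180.60 + 25.9% × £2732.00 = £888.19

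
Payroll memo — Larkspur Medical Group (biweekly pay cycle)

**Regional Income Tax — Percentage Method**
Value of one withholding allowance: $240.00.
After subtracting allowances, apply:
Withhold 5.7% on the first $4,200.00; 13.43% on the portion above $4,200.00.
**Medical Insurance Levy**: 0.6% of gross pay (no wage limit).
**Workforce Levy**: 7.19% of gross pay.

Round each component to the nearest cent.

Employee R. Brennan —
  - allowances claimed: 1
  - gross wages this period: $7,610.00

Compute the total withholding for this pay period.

Regional Income Tax: taxable = $7,610.00 − 1×$240.00 = $7,370.00
  $239.40 + 13.43% × ($7,370.00 − $4,200.00) = $239.40 + 13.43% × $3,170.00 = $665.13
Medical Insurance Levy: 0.6% × $7,610.00 = $45.66
Workforce Levy: 7.19% × $7,610.00 = $547.16
Total: $665.13 + $45.66 + $547.16 = $1,257.95

$1,257.95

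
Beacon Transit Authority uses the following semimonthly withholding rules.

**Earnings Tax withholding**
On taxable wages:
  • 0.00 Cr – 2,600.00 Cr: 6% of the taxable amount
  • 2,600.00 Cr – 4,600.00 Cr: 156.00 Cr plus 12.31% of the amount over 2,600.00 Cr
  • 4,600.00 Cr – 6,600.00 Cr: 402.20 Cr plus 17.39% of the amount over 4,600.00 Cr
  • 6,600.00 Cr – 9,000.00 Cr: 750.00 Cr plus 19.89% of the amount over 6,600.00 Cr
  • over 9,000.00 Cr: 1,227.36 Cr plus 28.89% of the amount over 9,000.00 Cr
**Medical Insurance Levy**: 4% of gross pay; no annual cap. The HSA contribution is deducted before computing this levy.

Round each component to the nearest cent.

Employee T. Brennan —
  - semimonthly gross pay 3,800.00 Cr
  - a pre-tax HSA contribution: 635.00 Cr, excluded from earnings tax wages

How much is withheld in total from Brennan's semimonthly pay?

Earnings Tax: taxable = 3,800.00 Cr − 635.00 Cr = 3,165.00 Cr
  156.00 Cr + 12.31% × (3,165.00 Cr − 2,600.00 Cr) = 156.00 Cr + 12.31% × 565.00 Cr = 225.55 Cr
Medical Insurance Levy: 4% × 3,165.00 Cr = 126.60 Cr
Total: 225.55 Cr + 126.60 Cr = 352.15 Cr

352.15 Cr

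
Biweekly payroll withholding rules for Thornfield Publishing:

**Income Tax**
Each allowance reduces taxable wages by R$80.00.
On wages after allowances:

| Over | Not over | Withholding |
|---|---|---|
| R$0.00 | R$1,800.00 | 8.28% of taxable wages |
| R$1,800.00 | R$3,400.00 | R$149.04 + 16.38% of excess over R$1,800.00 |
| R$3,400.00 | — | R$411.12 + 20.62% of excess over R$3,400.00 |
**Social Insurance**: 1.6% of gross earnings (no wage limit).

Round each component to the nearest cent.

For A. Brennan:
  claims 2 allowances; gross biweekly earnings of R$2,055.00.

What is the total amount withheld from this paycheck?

Income Tax: taxable = R$2,055.00 − 2×R$80.00 = R$1,895.00
  R$149.04 + 16.38% × (R$1,895.00 − R$1,800.00) = R$149.04 + 16.38% × R$95.00 = R$164.60
Social Insurance: 1.6% × R$2,055.00 = R$32.88
Total: R$164.60 + R$32.88 = R$197.48

R$197.48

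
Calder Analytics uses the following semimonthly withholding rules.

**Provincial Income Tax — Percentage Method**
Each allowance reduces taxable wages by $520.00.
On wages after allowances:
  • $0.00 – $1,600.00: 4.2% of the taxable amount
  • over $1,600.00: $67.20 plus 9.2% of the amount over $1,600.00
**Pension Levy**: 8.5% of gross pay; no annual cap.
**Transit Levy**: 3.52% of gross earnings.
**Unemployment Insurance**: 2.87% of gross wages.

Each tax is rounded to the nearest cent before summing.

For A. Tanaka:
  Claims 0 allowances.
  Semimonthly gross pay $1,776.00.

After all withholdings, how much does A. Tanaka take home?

$1,428.16

Provincial Income Tax: taxable = $1,776.00
  $67.20 + 9.2% × ($1,776.00 − $1,600.00) = $67.20 + 9.2% × $176.00 = $83.39
Pension Levy: 8.5% × $1,776.00 = $150.96
Transit Levy: 3.52% × $1,776.00 = $62.52
Unemployment Insurance: 2.87% × $1,776.00 = $50.97
Total withheld: $83.39 + $150.96 + $62.52 + $50.97 = $347.84
Net pay: $1,776.00 − $347.84 = $1,428.16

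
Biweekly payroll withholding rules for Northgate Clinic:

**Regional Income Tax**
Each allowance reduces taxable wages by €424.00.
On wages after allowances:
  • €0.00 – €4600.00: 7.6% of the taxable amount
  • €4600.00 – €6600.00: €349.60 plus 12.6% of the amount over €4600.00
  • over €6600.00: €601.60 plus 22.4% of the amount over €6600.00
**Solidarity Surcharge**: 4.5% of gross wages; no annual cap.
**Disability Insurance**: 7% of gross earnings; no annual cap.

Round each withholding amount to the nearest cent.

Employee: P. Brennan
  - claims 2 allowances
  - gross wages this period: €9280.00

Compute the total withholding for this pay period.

€2079.17

Regional Income Tax: taxable = €9280.00 − 2×€424.00 = €8432.00
  €601.60 + 22.4% × (€8432.00 − €6600.00) = €601.60 + 22.4% × €1832.00 = €1011.97
Solidarity Surcharge: 4.5% × €9280.00 = €417.60
Disability Insurance: 7% × €9280.00 = €649.60
Total: €1011.97 + €417.60 + €649.60 = €2079.17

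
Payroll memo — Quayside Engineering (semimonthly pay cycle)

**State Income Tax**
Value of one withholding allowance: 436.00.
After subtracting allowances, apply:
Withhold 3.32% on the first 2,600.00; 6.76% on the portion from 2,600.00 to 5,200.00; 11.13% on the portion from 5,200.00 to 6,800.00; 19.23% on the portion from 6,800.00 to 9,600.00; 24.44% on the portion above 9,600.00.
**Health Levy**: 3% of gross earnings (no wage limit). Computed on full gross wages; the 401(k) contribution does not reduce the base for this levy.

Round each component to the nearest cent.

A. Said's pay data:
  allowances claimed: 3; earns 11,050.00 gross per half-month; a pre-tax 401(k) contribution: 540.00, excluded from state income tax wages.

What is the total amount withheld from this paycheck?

State Income Tax: taxable = 11,050.00 − 540.00 − 3×436.00 = 9,202.00
  440.16 + 19.23% × (9,202.00 − 6,800.00) = 440.16 + 19.23% × 2,402.00 = 902.06
Health Levy: 3% × 11,050.00 = 331.50
Total: 902.06 + 331.50 = 1,233.56

1,233.56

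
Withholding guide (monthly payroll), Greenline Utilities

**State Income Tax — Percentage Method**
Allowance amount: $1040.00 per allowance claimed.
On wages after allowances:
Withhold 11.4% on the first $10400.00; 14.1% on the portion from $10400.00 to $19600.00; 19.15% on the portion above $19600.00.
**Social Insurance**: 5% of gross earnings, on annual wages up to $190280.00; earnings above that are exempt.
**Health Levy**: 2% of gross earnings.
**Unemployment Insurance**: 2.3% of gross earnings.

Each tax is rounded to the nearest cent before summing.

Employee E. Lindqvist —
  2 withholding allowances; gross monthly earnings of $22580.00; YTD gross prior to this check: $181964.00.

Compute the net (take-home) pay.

State Income Tax: taxable = $22580.00 − 2×$1040.00 = $20500.00
  $2482.80 + 19.15% × ($20500.00 − $19600.00) = $2482.80 + 19.15% × $900.00 = $2655.15
Social Insurance: cap $190280.00 − YTD $181964.00 = $8316.00 subject; 5% × $8316.00 = $415.80
Health Levy: 2% × $22580.00 = $451.60
Unemployment Insurance: 2.3% × $22580.00 = $519.34
Total withheld: $2655.15 + $415.80 + $451.60 + $519.34 = $4041.89
Net pay: $22580.00 − $4041.89 = $18538.11

$18538.11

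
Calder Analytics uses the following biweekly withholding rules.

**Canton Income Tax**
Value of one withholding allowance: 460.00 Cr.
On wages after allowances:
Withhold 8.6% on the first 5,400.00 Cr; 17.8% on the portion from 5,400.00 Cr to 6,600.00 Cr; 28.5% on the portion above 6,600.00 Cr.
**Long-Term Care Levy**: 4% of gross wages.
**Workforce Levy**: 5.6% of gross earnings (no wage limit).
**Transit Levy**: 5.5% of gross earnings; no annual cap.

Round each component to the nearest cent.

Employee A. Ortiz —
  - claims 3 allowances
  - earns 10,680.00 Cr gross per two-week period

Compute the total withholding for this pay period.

3,060.18 Cr

Canton Income Tax: taxable = 10,680.00 Cr − 3×460.00 Cr = 9,300.00 Cr
  678.00 Cr + 28.5% × (9,300.00 Cr − 6,600.00 Cr) = 678.00 Cr + 28.5% × 2,700.00 Cr = 1,447.50 Cr
Long-Term Care Levy: 4% × 10,680.00 Cr = 427.20 Cr
Workforce Levy: 5.6% × 10,680.00 Cr = 598.08 Cr
Transit Levy: 5.5% × 10,680.00 Cr = 587.40 Cr
Total: 1,447.50 Cr + 427.20 Cr + 598.08 Cr + 587.40 Cr = 3,060.18 Cr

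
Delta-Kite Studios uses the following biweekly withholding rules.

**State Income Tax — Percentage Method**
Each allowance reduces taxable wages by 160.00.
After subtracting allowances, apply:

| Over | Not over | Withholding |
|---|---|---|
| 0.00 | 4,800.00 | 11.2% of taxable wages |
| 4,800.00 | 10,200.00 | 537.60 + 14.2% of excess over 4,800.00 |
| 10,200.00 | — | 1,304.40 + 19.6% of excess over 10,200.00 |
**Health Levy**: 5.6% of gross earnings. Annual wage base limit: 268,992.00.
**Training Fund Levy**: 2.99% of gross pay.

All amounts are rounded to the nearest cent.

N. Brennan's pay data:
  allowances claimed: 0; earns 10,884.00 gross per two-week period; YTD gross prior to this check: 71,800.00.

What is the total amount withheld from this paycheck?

2,373.39

State Income Tax: taxable = 10,884.00
  1,304.40 + 19.6% × (10,884.00 − 10,200.00) = 1,304.40 + 19.6% × 684.00 = 1,438.46
Health Levy: 5.6% × 10,884.00 = 609.50
Training Fund Levy: 2.99% × 10,884.00 = 325.43
Total: 1,438.46 + 609.50 + 325.43 = 2,373.39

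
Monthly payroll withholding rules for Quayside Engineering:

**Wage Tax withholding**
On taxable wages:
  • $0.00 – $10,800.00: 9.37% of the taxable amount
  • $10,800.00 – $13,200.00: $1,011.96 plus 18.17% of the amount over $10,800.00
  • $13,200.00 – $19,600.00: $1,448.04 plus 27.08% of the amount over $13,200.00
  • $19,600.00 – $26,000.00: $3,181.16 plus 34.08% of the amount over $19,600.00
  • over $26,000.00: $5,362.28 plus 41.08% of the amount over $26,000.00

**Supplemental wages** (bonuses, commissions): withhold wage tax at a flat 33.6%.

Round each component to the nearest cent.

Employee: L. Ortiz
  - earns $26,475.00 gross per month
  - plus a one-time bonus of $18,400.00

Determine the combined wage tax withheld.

$11,739.81

Wage Tax: taxable = $26,475.00
  $5,362.28 + 41.08% × ($26,475.00 − $26,000.00) = $5,362.28 + 41.08% × $475.00 = $5,557.41
Supplemental (33.6% flat on bonus): 33.6% × $18,400.00 = $6,182.40
Total wage tax: $5,557.41 + $6,182.40 = $11,739.81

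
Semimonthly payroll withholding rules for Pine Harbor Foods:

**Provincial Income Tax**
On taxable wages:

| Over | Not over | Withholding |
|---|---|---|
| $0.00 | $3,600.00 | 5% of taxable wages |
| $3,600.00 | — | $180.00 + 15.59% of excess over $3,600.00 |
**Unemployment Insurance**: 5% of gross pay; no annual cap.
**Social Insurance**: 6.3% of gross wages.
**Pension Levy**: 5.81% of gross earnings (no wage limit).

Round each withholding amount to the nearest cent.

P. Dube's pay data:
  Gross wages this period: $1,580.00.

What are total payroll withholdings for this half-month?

Provincial Income Tax: taxable = $1,580.00
  5% × $1,580.00 = $79.00
Unemployment Insurance: 5% × $1,580.00 = $79.00
Social Insurance: 6.3% × $1,580.00 = $99.54
Pension Levy: 5.81% × $1,580.00 = $91.80
Total: $79.00 + $79.00 + $99.54 + $91.80 = $349.34

$349.34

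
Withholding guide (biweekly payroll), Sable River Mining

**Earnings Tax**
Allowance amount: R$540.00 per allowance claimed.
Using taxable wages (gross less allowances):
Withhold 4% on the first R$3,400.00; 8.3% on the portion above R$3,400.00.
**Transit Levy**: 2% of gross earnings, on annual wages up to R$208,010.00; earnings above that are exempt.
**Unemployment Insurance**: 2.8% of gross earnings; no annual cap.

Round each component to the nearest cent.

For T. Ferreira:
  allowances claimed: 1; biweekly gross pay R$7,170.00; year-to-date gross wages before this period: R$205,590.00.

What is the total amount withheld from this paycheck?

Earnings Tax: taxable = R$7,170.00 − 1×R$540.00 = R$6,630.00
  R$136.00 + 8.3% × (R$6,630.00 − R$3,400.00) = R$136.00 + 8.3% × R$3,230.00 = R$404.09
Transit Levy: cap R$208,010.00 − YTD R$205,590.00 = R$2,420.00 subject; 2% × R$2,420.00 = R$48.40
Unemployment Insurance: 2.8% × R$7,170.00 = R$200.76
Total: R$404.09 + R$48.40 + R$200.76 = R$653.25

R$653.25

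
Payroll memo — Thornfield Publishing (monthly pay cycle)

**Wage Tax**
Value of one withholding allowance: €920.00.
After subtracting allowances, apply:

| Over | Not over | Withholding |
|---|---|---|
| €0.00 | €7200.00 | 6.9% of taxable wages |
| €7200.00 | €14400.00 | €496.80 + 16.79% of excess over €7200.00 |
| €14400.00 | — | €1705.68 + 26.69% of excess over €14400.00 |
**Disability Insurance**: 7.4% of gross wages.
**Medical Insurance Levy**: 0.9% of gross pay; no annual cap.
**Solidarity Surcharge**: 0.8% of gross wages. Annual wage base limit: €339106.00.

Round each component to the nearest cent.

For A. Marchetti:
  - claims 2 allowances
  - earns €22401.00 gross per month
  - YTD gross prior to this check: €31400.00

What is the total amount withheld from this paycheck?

Wage Tax: taxable = €22401.00 − 2×€920.00 = €20561.00
  €1705.68 + 26.69% × (€20561.00 − €14400.00) = €1705.68 + 26.69% × €6161.00 = €3350.05
Disability Insurance: 7.4% × €22401.00 = €1657.67
Medical Insurance Levy: 0.9% × €22401.00 = €201.61
Solidarity Surcharge: 0.8% × €22401.00 = €179.21
Total: €3350.05 + €1657.67 + €201.61 + €179.21 = €5388.54

€5388.54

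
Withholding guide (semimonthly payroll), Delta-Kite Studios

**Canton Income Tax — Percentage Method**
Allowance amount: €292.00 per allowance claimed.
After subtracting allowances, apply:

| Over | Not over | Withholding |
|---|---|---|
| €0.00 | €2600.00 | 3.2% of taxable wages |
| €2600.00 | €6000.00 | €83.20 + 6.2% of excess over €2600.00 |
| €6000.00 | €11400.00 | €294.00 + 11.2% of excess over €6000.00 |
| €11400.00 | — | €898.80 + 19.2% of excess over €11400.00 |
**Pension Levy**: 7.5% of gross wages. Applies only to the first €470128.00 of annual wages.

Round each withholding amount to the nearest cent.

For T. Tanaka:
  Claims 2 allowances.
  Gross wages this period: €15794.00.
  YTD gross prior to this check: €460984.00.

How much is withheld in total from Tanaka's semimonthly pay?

€2316.12

Canton Income Tax: taxable = €15794.00 − 2×€292.00 = €15210.00
  €898.80 + 19.2% × (€15210.00 − €11400.00) = €898.80 + 19.2% × €3810.00 = €1630.32
Pension Levy: cap €470128.00 − YTD €460984.00 = €9144.00 subject; 7.5% × €9144.00 = €685.80
Total: €1630.32 + €685.80 = €2316.12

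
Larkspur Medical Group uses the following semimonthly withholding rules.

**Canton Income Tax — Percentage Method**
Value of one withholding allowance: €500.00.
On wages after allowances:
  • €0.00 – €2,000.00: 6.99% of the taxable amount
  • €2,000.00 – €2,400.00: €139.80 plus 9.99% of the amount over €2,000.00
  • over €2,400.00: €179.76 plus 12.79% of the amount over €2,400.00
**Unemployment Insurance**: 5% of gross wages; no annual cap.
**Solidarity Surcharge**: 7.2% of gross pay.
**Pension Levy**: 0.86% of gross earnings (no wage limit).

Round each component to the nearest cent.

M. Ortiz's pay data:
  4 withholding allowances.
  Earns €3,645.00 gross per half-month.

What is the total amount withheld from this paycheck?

€591.03

Canton Income Tax: taxable = €3,645.00 − 4×€500.00 = €1,645.00
  6.99% × €1,645.00 = €114.99
Unemployment Insurance: 5% × €3,645.00 = €182.25
Solidarity Surcharge: 7.2% × €3,645.00 = €262.44
Pension Levy: 0.86% × €3,645.00 = €31.35
Total: €114.99 + €182.25 + €262.44 + €31.35 = €591.03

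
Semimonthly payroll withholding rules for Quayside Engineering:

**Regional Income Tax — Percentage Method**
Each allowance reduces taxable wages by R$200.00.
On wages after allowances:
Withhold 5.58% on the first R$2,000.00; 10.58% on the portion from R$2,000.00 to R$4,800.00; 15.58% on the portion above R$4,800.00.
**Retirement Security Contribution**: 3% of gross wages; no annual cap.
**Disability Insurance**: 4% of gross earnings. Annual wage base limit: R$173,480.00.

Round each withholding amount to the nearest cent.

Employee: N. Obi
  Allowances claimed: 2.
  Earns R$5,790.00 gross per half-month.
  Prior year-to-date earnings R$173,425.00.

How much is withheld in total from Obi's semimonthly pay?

Regional Income Tax: taxable = R$5,790.00 − 2×R$200.00 = R$5,390.00
  R$407.84 + 15.58% × (R$5,390.00 − R$4,800.00) = R$407.84 + 15.58% × R$590.00 = R$499.76
Retirement Security Contribution: 3% × R$5,790.00 = R$173.70
Disability Insurance: cap R$173,480.00 − YTD R$173,425.00 = R$55.00 subject; 4% × R$55.00 = R$2.20
Total: R$499.76 + R$173.70 + R$2.20 = R$675.66

R$675.66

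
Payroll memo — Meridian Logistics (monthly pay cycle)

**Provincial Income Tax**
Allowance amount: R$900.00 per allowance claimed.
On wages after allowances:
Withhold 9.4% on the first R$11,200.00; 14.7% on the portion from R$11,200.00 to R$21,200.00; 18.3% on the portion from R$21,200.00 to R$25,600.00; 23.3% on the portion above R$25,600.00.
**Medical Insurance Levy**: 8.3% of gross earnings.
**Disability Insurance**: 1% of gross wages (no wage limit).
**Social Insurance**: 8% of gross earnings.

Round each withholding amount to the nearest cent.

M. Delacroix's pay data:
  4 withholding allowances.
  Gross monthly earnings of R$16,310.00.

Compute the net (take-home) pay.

R$12,213.60

Provincial Income Tax: taxable = R$16,310.00 − 4×R$900.00 = R$12,710.00
  R$1,052.80 + 14.7% × (R$12,710.00 − R$11,200.00) = R$1,052.80 + 14.7% × R$1,510.00 = R$1,274.77
Medical Insurance Levy: 8.3% × R$16,310.00 = R$1,353.73
Disability Insurance: 1% × R$16,310.00 = R$163.10
Social Insurance: 8% × R$16,310.00 = R$1,304.80
Total withheld: R$1,274.77 + R$1,353.73 + R$163.10 + R$1,304.80 = R$4,096.40
Net pay: R$16,310.00 − R$4,096.40 = R$12,213.60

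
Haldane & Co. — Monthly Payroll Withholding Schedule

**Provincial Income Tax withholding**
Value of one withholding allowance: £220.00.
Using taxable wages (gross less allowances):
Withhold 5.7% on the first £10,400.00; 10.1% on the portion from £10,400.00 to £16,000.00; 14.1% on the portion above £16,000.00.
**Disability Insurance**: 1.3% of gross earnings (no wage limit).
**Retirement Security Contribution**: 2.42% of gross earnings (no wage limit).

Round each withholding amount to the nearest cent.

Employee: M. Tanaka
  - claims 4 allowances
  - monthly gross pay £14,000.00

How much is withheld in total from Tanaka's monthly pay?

Provincial Income Tax: taxable = £14,000.00 − 4×£220.00 = £13,120.00
  £592.80 + 10.1% × (£13,120.00 − £10,400.00) = £592.80 + 10.1% × £2,720.00 = £867.52
Disability Insurance: 1.3% × £14,000.00 = £182.00
Retirement Security Contribution: 2.42% × £14,000.00 = £338.80
Total: £867.52 + £182.00 + £338.80 = £1,388.32

£1,388.32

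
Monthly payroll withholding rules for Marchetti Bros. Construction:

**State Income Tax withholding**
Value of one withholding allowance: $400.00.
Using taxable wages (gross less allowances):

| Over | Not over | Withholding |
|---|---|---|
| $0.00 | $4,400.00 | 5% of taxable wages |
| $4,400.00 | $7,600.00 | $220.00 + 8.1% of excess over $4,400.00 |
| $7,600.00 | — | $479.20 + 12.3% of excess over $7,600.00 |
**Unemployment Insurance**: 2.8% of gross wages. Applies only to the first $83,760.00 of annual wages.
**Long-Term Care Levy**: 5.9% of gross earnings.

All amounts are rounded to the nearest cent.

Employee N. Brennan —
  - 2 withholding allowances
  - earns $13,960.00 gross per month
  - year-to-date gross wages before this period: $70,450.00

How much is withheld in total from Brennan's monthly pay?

State Income Tax: taxable = $13,960.00 − 2×$400.00 = $13,160.00
  $479.20 + 12.3% × ($13,160.00 − $7,600.00) = $479.20 + 12.3% × $5,560.00 = $1,163.08
Unemployment Insurance: cap $83,760.00 − YTD $70,450.00 = $13,310.00 subject; 2.8% × $13,310.00 = $372.68
Long-Term Care Levy: 5.9% × $13,960.00 = $823.64
Total: $1,163.08 + $372.68 + $823.64 = $2,359.40

$2,359.40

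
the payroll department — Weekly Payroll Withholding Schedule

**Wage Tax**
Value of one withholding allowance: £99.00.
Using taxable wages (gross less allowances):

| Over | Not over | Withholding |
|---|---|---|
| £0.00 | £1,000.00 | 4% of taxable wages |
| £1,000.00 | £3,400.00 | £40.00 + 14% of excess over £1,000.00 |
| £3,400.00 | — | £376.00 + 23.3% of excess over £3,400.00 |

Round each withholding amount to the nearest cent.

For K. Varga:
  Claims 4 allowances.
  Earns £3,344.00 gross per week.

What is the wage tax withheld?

£312.72

Wage Tax: taxable = £3,344.00 − 4×£99.00 = £2,948.00
  £40.00 + 14% × (£2,948.00 − £1,000.00) = £40.00 + 14% × £1,948.00 = £312.72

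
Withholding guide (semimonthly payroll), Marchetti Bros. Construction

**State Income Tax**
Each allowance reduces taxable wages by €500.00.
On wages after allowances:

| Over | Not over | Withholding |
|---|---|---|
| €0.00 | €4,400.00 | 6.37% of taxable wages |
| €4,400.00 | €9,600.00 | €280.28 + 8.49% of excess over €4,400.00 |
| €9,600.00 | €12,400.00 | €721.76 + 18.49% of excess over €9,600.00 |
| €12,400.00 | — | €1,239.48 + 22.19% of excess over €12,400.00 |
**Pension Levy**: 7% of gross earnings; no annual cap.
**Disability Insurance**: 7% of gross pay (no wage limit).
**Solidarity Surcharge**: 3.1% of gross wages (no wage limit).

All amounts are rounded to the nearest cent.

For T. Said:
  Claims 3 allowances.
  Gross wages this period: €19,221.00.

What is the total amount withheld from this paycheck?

State Income Tax: taxable = €19,221.00 − 3×€500.00 = €17,721.00
  €1,239.48 + 22.19% × (€17,721.00 − €12,400.00) = €1,239.48 + 22.19% × €5,321.00 = €2,420.21
Pension Levy: 7% × €19,221.00 = €1,345.47
Disability Insurance: 7% × €19,221.00 = €1,345.47
Solidarity Surcharge: 3.1% × €19,221.00 = €595.85
Total: €2,420.21 + €1,345.47 + €1,345.47 + €595.85 = €5,707.00

€5,707.00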